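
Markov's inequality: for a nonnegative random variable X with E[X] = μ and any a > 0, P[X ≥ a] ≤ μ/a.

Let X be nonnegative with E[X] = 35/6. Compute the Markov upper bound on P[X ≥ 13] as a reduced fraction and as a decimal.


μ = E[X] = 35/6, a = 13.
Markov: P[X ≥ 13] ≤ μ/a = (35/6)/13 = 35/78.
Numerically: ≈ 0.44872.
(Since a = 13 > μ = 5.83333, the bound 35/78 is < 1 and informative.)

P[X ≥ 13] ≤ 35/78 ≈ 0.44872.


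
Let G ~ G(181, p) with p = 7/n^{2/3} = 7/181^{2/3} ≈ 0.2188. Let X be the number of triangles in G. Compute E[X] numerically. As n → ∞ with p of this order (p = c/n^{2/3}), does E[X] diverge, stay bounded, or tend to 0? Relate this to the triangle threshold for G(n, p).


Number of potential triangles: C(181, 3) = 971970.
Each occurs with probability p³ ≈ (0.2188)³ ≈ 1.046977e-02.
By linearity: E[X] = C(181, 3)·p³ ≈ 971970 · 1.046977e-02 ≈ 10176.2983.
Since α = 2/3 < 1, p = c/n^{2/3} ≫ 1/n is above the triangle threshold p ~ 1/n. Asymptotically E[X] ~ (c³/6)·n^{3(1−α)} = (7³/6)·n^{1} → ∞; triangles are abundant w.h.p.

E[X] ≈ 10176.2983; in regime p = Θ(1/n^{2/3}) E[X] diverges (above the triangle threshold p ~ 1/n).


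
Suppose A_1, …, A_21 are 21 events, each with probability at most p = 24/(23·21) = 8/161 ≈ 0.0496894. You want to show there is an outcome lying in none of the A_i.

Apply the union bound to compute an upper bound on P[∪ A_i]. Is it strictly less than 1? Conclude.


Union bound: P[∪_{i=1}^{21} A_i] ≤ Σ_i P[A_i] ≤ 21·p = 21·(8/161) = 24/23.
Numerically: 24/23 ≈ 1.0434783.
Is 24/23 < 1? NO.
Since the bound 24/23 is ≥ 1, the union bound is uninformative here; it does NOT by itself certify existence.

21·p = 24/23 ≈ 1.0434783; existence NOT certified by the union bound.


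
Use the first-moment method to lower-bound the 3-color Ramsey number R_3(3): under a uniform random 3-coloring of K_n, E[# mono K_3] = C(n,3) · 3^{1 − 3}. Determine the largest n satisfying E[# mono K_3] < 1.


We need C(n, 3) · 3^{1 − 3} < 1, i.e. C(n, 3) < 3^{3 − 1} = 9.
Check values of n near the boundary:
  n = 3: C(3, 3) = 1; 1 < 9? YES
  n = 4: C(4, 3) = 4; 4 < 9? YES
  n = 5: C(5, 3) = 10; 10 < 9? NO
  n = 6: C(6, 3) = 20; 20 < 9? NO
The largest n with C(n, 3) < 9 is n = 4 (where E[X] = 4/9 ≈ 0.4444). Hence R_3(3) > 4, i.e. R_3(3) ≥ 5.

Largest n = 4; hence R_3(3) > 4.


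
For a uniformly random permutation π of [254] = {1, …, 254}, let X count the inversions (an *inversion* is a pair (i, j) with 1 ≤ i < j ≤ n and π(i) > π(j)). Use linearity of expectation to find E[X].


Write X = Σ X_I over the C(254, 2) = 32131 pairs i < j, with X_I the indicator of one inversion.
There are 32131 indicators.
For each fixed pair i < j, the values π(i) and π(j) are two distinct elements of {1, …, 254} in uniformly random order; by symmetry P[π(i) > π(j)] = 1/2.
By linearity: E[X] = 32131 · (1/2) = C(254, 2) · (1/2) = 32131/2 = 32131/2 ≈ 16065.5000.

E[X] = 32131/2 = 16065.5000.


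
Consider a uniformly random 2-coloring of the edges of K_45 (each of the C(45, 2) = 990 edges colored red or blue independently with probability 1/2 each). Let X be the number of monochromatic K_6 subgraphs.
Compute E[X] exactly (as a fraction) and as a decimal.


Let X = Σ_S X_S over the C(45, 6) = 8145060 subsets S of size 6, where X_S = 1 if the K_6 on S is monochromatic.
For a fixed S, the K_6 on S has C(6, 2) = 15 edges. P[all 15 edges red] = (1/2)^15, and likewise for blue, so P[monochromatic] = 2·(1/2)^15 = 2^{1 − 15} = 1/16384.
By linearity: E[X] = C(45, 6) · 2^{1 − 15} = 8145060 · 1/16384 = 2036265/4096.
Numerically: E[X] ≈ 497.135010.

E[X] = C(45,6)·2^(1−C(6,2)) = 2036265/4096 ≈ 497.135010.


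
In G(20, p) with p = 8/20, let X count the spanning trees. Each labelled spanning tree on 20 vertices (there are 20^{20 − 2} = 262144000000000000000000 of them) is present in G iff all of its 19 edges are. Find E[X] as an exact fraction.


K_20 has 20^{20 − 2} = 262144000000000000000000 labelled spanning trees.
For each such spanning tree H, let X_H = 1 if all 19 edges of H are present in G. Then P[X_H = 1] = p^{19} = (2/5)^{19} = 524288/19073486328125.
By linearity of expectation: E[X] = Σ_H E[X_H] = 262144000000000000000000 · p^{19} = 262144000000000000000000 · 524288/19073486328125 = 36028797018963968/5.
Numerically: E[X] ≈ 7.206e+15.

E[X] = 262144000000000000000000 · (2/5)^{19} = 36028797018963968/5 ≈ 7.206e+15.


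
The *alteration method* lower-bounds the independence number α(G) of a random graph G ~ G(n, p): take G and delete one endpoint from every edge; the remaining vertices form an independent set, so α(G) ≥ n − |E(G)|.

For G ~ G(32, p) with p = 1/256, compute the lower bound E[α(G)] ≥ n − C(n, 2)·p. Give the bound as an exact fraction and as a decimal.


E[|E(G)|] = C(32, 2)·p = 496 · (1/256) = 31/16.
E[α(G)] ≥ n − E[|E(G)|] = 32 − 31/16 = 481/16.
Numerically: ≈ 30.0625.
(This is only a lower bound; the true E[α(G)] may be larger.)

E[α(G)] ≥ 481/16 ≈ 30.0625.


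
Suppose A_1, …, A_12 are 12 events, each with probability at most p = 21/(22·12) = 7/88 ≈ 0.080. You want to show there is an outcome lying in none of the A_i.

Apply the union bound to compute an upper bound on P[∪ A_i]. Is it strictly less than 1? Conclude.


Union bound: P[∪_{i=1}^{12} A_i] ≤ Σ_i P[A_i] ≤ 12·p = 12·(7/88) = 21/22.
Numerically: 21/22 ≈ 0.955.
Is 21/22 < 1? YES.
Since P[∪ A_i] ≤ 21/22 < 1, the complement has P[∩ A_i^c] ≥ 1 − 21/22 = 1/22 > 0, so some outcome avoids every A_i.

12·p = 21/22 ≈ 0.955; existence CERTIFIED by the union bound.


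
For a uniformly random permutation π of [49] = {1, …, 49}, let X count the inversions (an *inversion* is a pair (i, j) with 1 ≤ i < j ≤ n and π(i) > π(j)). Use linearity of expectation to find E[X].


Write X = Σ X_I over the C(49, 2) = 1176 pairs i < j, with X_I the indicator of one inversion.
There are 1176 indicators.
For each fixed pair i < j, the values π(i) and π(j) are two distinct elements of {1, …, 49} in uniformly random order; by symmetry P[π(i) > π(j)] = 1/2.
By linearity: E[X] = 1176 · (1/2) = C(49, 2) · (1/2) = 1176/2 = 588 ≈ 588.00000.

E[X] = 588 = 588.00000.


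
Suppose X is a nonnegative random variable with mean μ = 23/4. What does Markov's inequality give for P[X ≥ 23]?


μ = E[X] = 23/4, a = 23.
Markov: P[X ≥ 23] ≤ μ/a = (23/4)/23 = 1/4.
Numerically: ≈ 0.25000.
(Since a = 23 > μ = 5.75000, the bound 1/4 is < 1 and informative.)

P[X ≥ 23] ≤ 1/4 ≈ 0.25000.


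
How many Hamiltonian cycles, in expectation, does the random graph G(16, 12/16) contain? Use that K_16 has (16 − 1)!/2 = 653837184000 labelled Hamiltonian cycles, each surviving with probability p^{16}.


K_16 has (16 − 1)!/2 = 653837184000 labelled Hamiltonian cycles.
For each such Hamiltonian cycle H, let X_H = 1 if all 16 edges of H are present in G. Then P[X_H = 1] = p^{16} = (3/4)^{16} = 43046721/4294967296.
By linearity of expectation: E[X] = Σ_H E[X_H] = 653837184000 · p^{16} = 653837184000 · 43046721/4294967296 = 27485885585032875/4194304.
Numerically: E[X] ≈ 6.553e+09.

E[X] = 653837184000 · (3/4)^{16} = 27485885585032875/4194304 ≈ 6.553e+09.


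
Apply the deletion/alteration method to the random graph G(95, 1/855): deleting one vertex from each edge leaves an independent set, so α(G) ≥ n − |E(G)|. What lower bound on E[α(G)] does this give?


E[|E(G)|] = C(95, 2)·p = 4465 · (1/855) = 47/9.
E[α(G)] ≥ n − E[|E(G)|] = 95 − 47/9 = 808/9.
Numerically: ≈ 89.77778.
(This is only a lower bound; the true E[α(G)] may be larger.)

E[α(G)] ≥ 808/9 ≈ 89.77778.


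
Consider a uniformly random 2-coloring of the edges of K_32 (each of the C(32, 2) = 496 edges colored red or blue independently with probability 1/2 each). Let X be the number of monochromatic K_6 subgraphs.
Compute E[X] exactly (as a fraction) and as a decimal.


Let X = Σ_S X_S over the C(32, 6) = 906192 subsets S of size 6, where X_S = 1 if the K_6 on S is monochromatic.
For a fixed S, the K_6 on S has C(6, 2) = 15 edges. P[all 15 edges red] = (1/2)^15, and likewise for blue, so P[monochromatic] = 2·(1/2)^15 = 2^{1 − 15} = 1/16384.
By linearity: E[X] = C(32, 6) · 2^{1 − 15} = 906192 · 1/16384 = 56637/1024.
Numerically: E[X] ≈ 55.3096.

E[X] = C(32,6)·2^(1−C(6,2)) = 56637/1024 ≈ 55.3096.


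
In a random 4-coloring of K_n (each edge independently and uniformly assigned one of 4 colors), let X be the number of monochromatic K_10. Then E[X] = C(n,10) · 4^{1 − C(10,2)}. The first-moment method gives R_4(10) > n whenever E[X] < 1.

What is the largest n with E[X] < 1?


We need C(n, 10) · 4^{1 − 45} < 1, i.e. C(n, 10) < 4^{45 − 1} = 309485009821345068724781056.
Check values of n near the boundary:
  n = 2022: C(2022, 10) = 307870445231474093395937796; 307870445231474093395937796 < 309485009821345068724781056? YES
  n = 2023: C(2023, 10) = 309399856285778485315440716; 309399856285778485315440716 < 309485009821345068724781056? YES
  n = 2024: C(2024, 10) = 310936101848269937576192656; 310936101848269937576192656 < 309485009821345068724781056? NO
  n = 2025: C(2025, 10) = 312479209053472269772600560; 312479209053472269772600560 < 309485009821345068724781056? NO
The largest n with C(n, 10) < 309485009821345068724781056 is n = 2023 (where E[X] = 77349964071444621328860179/77371252455336267181195264 ≈ 0.9997). Hence R_4(10) > 2023, i.e. R_4(10) ≥ 2024.

Largest n = 2023; hence R_4(10) > 2023.


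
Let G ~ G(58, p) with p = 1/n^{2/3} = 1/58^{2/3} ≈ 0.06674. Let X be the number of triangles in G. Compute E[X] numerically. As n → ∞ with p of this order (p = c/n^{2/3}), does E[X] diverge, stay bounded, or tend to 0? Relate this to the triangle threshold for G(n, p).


Number of potential triangles: C(58, 3) = 30856.
Each occurs with probability p³ ≈ (0.06674)³ ≈ 2.972652e-04.
By linearity: E[X] = C(58, 3)·p³ ≈ 30856 · 2.972652e-04 ≈ 9.1724.
Since α = 2/3 < 1, p = c/n^{2/3} ≫ 1/n is above the triangle threshold p ~ 1/n. Asymptotically E[X] ~ (c³/6)·n^{3(1−α)} = (1³/6)·n^{1} → ∞; triangles are abundant w.h.p.

E[X] ≈ 9.1724; in regime p = Θ(1/n^{2/3}) E[X] diverges (above the triangle threshold p ~ 1/n).


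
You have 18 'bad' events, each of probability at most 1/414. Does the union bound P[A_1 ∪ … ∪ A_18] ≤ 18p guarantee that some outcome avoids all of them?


Union bound: P[∪_{i=1}^{18} A_i] ≤ Σ_i P[A_i] ≤ 18·p = 18·(1/414) = 1/23.
Numerically: 1/23 ≈ 0.0435.
Is 1/23 < 1? YES.
Since P[∪ A_i] ≤ 1/23 < 1, the complement has P[∩ A_i^c] ≥ 1 − 1/23 = 22/23 > 0, so some outcome avoids every A_i.

18·p = 1/23 ≈ 0.0435; existence CERTIFIED by the union bound.


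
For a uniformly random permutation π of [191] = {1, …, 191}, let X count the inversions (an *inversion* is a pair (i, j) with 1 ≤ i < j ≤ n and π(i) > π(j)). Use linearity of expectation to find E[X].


Write X = Σ X_I over the C(191, 2) = 18145 pairs i < j, with X_I the indicator of one inversion.
There are 18145 indicators.
For each fixed pair i < j, the values π(i) and π(j) are two distinct elements of {1, …, 191} in uniformly random order; by symmetry P[π(i) > π(j)] = 1/2.
By linearity: E[X] = 18145 · (1/2) = C(191, 2) · (1/2) = 18145/2 = 18145/2 ≈ 9072.500.

E[X] = 18145/2 = 9072.500.


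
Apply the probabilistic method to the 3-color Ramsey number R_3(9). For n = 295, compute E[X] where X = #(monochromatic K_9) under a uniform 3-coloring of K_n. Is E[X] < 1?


E[X] = C(295, 9) · 3^{1 − 36} = 41221140106119260 · 3^{−35} = 41221140106119260/50031545098999707.
As a reduced fraction: E[X] = 41221140106119260/50031545098999707 ≈ 0.824.
Is E[X] < 1? YES.
Since E[X] < 1, there exists a 3-coloring of K_{295} with no monochromatic K_9; hence R_3(9) > 295.

E[X] = 41221140106119260/50031545098999707 ≈ 0.824; E[X] < 1, so R_3(9) > 295.


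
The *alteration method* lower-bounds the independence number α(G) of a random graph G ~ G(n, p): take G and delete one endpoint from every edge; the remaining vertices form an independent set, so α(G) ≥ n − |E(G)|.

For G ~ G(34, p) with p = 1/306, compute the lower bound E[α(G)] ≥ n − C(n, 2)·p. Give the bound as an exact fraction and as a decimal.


E[|E(G)|] = C(34, 2)·p = 561 · (1/306) = 11/6.
E[α(G)] ≥ n − E[|E(G)|] = 34 − 11/6 = 193/6.
Numerically: ≈ 32.166667.
(This is only a lower bound; the true E[α(G)] may be larger.)

E[α(G)] ≥ 193/6 ≈ 32.166667.


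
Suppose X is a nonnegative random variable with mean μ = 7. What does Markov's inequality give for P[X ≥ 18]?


μ = E[X] = 7, a = 18.
Markov: P[X ≥ 18] ≤ μ/a = (7)/18 = 7/18.
Numerically: ≈ 0.3889.
(Since a = 18 > μ = 7.0000, the bound 7/18 is < 1 and informative.)

P[X ≥ 18] ≤ 7/18 ≈ 0.3889.


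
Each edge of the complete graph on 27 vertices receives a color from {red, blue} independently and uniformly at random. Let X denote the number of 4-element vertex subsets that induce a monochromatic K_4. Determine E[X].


Let X = Σ_S X_S over the C(27, 4) = 17550 subsets S of size 4, where X_S = 1 if the K_4 on S is monochromatic.
For a fixed S, the K_4 on S has C(4, 2) = 6 edges. P[all 6 edges red] = (1/2)^6, and likewise for blue, so P[monochromatic] = 2·(1/2)^6 = 2^{1 − 6} = 1/32.
By linearity of expectation: E[X] = C(27, 4) · 2^{1 − 6} = 17550 · 1/32 = 8775/16.
Numerically: E[X] ≈ 548.4375.

E[X] = C(27,4)·2^(1−C(4,2)) = 8775/16 ≈ 548.4375.


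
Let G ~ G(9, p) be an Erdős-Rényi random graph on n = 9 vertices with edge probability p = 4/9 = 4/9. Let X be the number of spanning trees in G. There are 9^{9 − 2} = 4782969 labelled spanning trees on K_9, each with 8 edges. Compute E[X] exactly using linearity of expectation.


K_9 has 9^{9 − 2} = 4782969 labelled spanning trees.
For each such spanning tree H, let X_H = 1 if all 8 edges of H are present in G. Then P[X_H = 1] = p^{8} = (4/9)^{8} = 65536/43046721.
Summing the indicators: E[X] = Σ_H E[X_H] = 4782969 · p^{8} = 4782969 · 65536/43046721 = 65536/9.
Numerically: E[X] ≈ 7.28e+03.

E[X] = 4782969 · (4/9)^{8} = 65536/9 ≈ 7.28e+03.


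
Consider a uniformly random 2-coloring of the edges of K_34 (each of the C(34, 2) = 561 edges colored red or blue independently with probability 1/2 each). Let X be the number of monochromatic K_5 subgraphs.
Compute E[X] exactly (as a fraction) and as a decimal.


Let X = Σ_S X_S over the C(34, 5) = 278256 subsets S of size 5, where X_S = 1 if the K_5 on S is monochromatic.
For a fixed S, the K_5 on S has C(5, 2) = 10 edges. P[all 10 edges red] = (1/2)^10, and likewise for blue, so P[monochromatic] = 2·(1/2)^10 = 2^{1 − 10} = 1/512.
By linearity: E[X] = C(34, 5) · 2^{1 − 10} = 278256 · 1/512 = 17391/32.
Numerically: E[X] ≈ 543.4688.

E[X] = C(34,5)·2^(1−C(5,2)) = 17391/32 ≈ 543.4688.


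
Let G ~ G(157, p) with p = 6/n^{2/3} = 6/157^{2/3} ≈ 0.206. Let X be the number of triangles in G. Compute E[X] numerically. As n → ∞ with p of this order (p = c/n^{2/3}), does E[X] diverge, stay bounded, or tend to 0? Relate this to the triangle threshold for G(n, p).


Number of potential triangles: C(157, 3) = 632710.
Each occurs with probability p³ ≈ (0.206)³ ≈ 8.76303e-03.
By linearity: E[X] = C(157, 3)·p³ ≈ 632710 · 8.76303e-03 ≈ 5544.459.
Since α = 2/3 < 1, p = c/n^{2/3} ≫ 1/n is above the triangle threshold p ~ 1/n. Asymptotically E[X] ~ (c³/6)·n^{3(1−α)} = (6³/6)·n^{1} → ∞; triangles are abundant w.h.p.

E[X] ≈ 5544.459; in regime p = Θ(1/n^{2/3}) E[X] diverges (above the triangle threshold p ~ 1/n).


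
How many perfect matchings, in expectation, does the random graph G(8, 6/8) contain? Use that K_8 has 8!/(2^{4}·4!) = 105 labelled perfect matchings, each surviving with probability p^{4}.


K_8 has 8!/(2^{4}·4!) = 105 labelled perfect matchings.
For each such perfect matching H, let X_H = 1 if all 4 edges of H are present in G. Then P[X_H = 1] = p^{4} = (3/4)^{4} = 81/256.
Summing the indicators: E[X] = Σ_H E[X_H] = 105 · p^{4} = 105 · 81/256 = 8505/256.
Numerically: E[X] ≈ 33.2227.

E[X] = 105 · (3/4)^{4} = 8505/256 ≈ 33.2227.


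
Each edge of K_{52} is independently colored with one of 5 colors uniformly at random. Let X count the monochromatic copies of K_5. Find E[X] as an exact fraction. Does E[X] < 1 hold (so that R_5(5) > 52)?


E[X] = C(52, 5) · 5^{1 − 10} = 2598960 · 5^{−9} = 2598960/1953125.
As a reduced fraction: E[X] = 519792/390625 ≈ 1.3306675.
Is E[X] < 1? NO.
Since E[X] ≥ 1, the first-moment bound is inconclusive at n = 52; it does NOT by itself certify R_5(5) > 52.

E[X] = 519792/390625 ≈ 1.3306675; E[X] ≥ 1; first-moment method inconclusive here.


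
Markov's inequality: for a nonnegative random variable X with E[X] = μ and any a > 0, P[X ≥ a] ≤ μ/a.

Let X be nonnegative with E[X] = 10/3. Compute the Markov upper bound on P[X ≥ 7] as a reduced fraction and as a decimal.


μ = E[X] = 10/3, a = 7.
Markov: P[X ≥ 7] ≤ μ/a = (10/3)/7 = 10/21.
Numerically: ≈ 0.47619.
(Since a = 7 > μ = 3.33333, the bound 10/21 is < 1 and informative.)

P[X ≥ 7] ≤ 10/21 ≈ 0.47619.


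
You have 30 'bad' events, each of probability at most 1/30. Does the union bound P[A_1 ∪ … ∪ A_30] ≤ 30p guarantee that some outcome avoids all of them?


Union bound: P[∪_{i=1}^{30} A_i] ≤ Σ_i P[A_i] ≤ 30·p = 30·(1/30) = 1.
Numerically: 1 ≈ 1.000000.
Is 1 < 1? NO.
Since the bound 1 is ≥ 1, the union bound is uninformative here; it does NOT by itself certify existence.

30·p = 1 ≈ 1.000000; existence NOT certified by the union bound.


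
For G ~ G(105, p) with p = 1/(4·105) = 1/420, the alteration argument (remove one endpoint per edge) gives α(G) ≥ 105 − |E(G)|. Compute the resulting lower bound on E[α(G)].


E[|E(G)|] = C(105, 2)·p = 5460 · (1/420) = 13.
E[α(G)] ≥ n − E[|E(G)|] = 105 − 13 = 92.
Numerically: ≈ 92.000.
(This is only a lower bound; the true E[α(G)] may be larger.)

E[α(G)] ≥ 92 ≈ 92.000.


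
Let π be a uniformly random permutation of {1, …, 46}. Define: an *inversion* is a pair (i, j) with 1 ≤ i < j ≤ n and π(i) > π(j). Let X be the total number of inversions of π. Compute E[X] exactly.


Write X = Σ X_I over the C(46, 2) = 1035 pairs i < j, with X_I the indicator of one inversion.
There are 1035 indicators.
For each fixed pair i < j, the values π(i) and π(j) are two distinct elements of {1, …, 46} in uniformly random order; by symmetry P[π(i) > π(j)] = 1/2.
By linearity: E[X] = 1035 · (1/2) = C(46, 2) · (1/2) = 1035/2 = 1035/2 ≈ 517.5000.

E[X] = 1035/2 = 517.5000.


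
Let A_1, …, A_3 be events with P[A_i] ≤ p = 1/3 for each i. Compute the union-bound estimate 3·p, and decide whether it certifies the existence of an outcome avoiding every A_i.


Union bound: P[∪_{i=1}^{3} A_i] ≤ Σ_i P[A_i] ≤ 3·p = 3·(1/3) = 1.
Numerically: 1 ≈ 1.0000.
Is 1 < 1? NO.
Since the bound 1 is ≥ 1, the union bound is uninformative here; it does NOT by itself certify existence.

3·p = 1 ≈ 1.0000; existence NOT certified by the union bound.


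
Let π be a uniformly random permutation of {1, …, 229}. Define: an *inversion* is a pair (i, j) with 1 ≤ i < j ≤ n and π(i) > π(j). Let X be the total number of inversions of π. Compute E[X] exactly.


Write X = Σ X_I over the C(229, 2) = 26106 pairs i < j, with X_I the indicator of one inversion.
There are 26106 indicators.
For each fixed pair i < j, the values π(i) and π(j) are two distinct elements of {1, …, 229} in uniformly random order; by symmetry P[π(i) > π(j)] = 1/2.
By linearity: E[X] = 26106 · (1/2) = C(229, 2) · (1/2) = 26106/2 = 13053 ≈ 13053.000000.

E[X] = 13053 = 13053.000000.


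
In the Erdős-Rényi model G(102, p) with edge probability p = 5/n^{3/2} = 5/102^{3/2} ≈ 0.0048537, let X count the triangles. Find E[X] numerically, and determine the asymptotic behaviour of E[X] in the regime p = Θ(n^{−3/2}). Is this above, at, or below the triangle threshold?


Number of potential triangles: C(102, 3) = 171700.
Each occurs with probability p³ ≈ (0.0048537)³ ≈ 1.1434291e-07.
By linearity: E[X] = C(102, 3)·p³ ≈ 171700 · 1.1434291e-07 ≈ 0.01963.
Since α = 3/2 > 1, p = c/n^{3/2} = o(1/n) is below the triangle threshold p ~ 1/n. Asymptotically E[X] ~ (c³/6)·n^{3(1−α)} = (5³/6)·n^{-1.5} → 0, so by Markov's inequality G has no triangles w.h.p.

E[X] ≈ 0.01963; in regime p = Θ(1/n^{3/2}) E[X] tends to 0 (below the triangle threshold p ~ 1/n).


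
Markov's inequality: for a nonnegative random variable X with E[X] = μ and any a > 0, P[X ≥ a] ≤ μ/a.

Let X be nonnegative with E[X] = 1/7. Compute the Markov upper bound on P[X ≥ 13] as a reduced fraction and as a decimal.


μ = E[X] = 1/7, a = 13.
Markov: P[X ≥ 13] ≤ μ/a = (1/7)/13 = 1/91.
Numerically: ≈ 0.01099.
(Since a = 13 > μ = 0.14286, the bound 1/91 is < 1 and informative.)

P[X ≥ 13] ≤ 1/91 ≈ 0.01099.


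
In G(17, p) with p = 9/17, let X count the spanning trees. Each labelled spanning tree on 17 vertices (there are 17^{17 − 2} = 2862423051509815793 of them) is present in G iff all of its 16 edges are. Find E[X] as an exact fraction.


K_17 has 17^{17 − 2} = 2862423051509815793 labelled spanning trees.
For each such spanning tree H, let X_H = 1 if all 16 edges of H are present in G. Then P[X_H = 1] = p^{16} = (9/17)^{16} = 1853020188851841/48661191875666868481.
Summing the indicators: E[X] = Σ_H E[X_H] = 2862423051509815793 · p^{16} = 2862423051509815793 · 1853020188851841/48661191875666868481 = 1853020188851841/17.
Numerically: E[X] ≈ 1.09e+14.

E[X] = 2862423051509815793 · (9/17)^{16} = 1853020188851841/17 ≈ 1.09e+14.


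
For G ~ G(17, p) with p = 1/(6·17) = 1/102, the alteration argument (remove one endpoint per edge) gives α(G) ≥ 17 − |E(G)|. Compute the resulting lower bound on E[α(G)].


E[|E(G)|] = C(17, 2)·p = 136 · (1/102) = 4/3.
E[α(G)] ≥ n − E[|E(G)|] = 17 − 4/3 = 47/3.
Numerically: ≈ 15.667.
(This is only a lower bound; the true E[α(G)] may be larger.)

E[α(G)] ≥ 47/3 ≈ 15.667.


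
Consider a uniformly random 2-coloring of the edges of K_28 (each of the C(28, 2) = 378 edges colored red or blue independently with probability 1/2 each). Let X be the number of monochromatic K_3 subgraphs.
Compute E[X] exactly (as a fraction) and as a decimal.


Let X = Σ_S X_S over the C(28, 3) = 3276 subsets S of size 3, where X_S = 1 if the K_3 on S is monochromatic.
For a fixed S, the K_3 on S has C(3, 2) = 3 edges. P[all 3 edges red] = (1/2)^3, and likewise for blue, so P[monochromatic] = 2·(1/2)^3 = 2^{1 − 3} = 1/4.
By linearity of expectation: E[X] = C(28, 3) · 2^{1 − 3} = 3276 · 1/4 = 819.
Numerically: E[X] ≈ 819.000.

E[X] = C(28,3)·2^(1−C(3,2)) = 819 ≈ 819.000.


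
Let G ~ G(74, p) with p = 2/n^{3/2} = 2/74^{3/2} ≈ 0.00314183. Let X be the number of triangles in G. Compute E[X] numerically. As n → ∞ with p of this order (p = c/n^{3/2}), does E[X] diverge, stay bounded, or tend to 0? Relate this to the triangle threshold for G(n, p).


Number of potential triangles: C(74, 3) = 64824.
Each occurs with probability p³ ≈ (0.00314183)³ ≈ 3.10132477e-08.
By linearity: E[X] = C(74, 3)·p³ ≈ 64824 · 3.10132477e-08 ≈ 0.002010.
Since α = 3/2 > 1, p = c/n^{3/2} = o(1/n) is below the triangle threshold p ~ 1/n. Asymptotically E[X] ~ (c³/6)·n^{3(1−α)} = (2³/6)·n^{-1.5} → 0, so by Markov's inequality G has no triangles w.h.p.

E[X] ≈ 0.002010; in regime p = Θ(1/n^{3/2}) E[X] tends to 0 (below the triangle threshold p ~ 1/n).


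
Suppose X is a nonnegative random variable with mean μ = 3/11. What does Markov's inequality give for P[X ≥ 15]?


μ = E[X] = 3/11, a = 15.
Markov: P[X ≥ 15] ≤ μ/a = (3/11)/15 = 1/55.
Numerically: ≈ 0.018182.
(Since a = 15 > μ = 0.272727, the bound 1/55 is < 1 and informative.)

P[X ≥ 15] ≤ 1/55 ≈ 0.018182.


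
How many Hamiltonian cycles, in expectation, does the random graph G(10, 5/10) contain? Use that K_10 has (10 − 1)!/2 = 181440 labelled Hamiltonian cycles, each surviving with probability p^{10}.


K_10 has (10 − 1)!/2 = 181440 labelled Hamiltonian cycles.
For each such Hamiltonian cycle H, let X_H = 1 if all 10 edges of H are present in G. Then P[X_H = 1] = p^{10} = (1/2)^{10} = 1/1024.
By linearity of expectation: E[X] = Σ_H E[X_H] = 181440 · p^{10} = 181440 · 1/1024 = 2835/16.
Numerically: E[X] ≈ 177.19.

E[X] = 181440 · (1/2)^{10} = 2835/16 ≈ 177.19.


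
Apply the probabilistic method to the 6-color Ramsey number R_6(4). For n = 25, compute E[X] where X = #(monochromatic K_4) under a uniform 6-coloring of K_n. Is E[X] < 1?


E[X] = C(25, 4) · 6^{1 − 6} = 12650 · 6^{−5} = 12650/7776.
As a reduced fraction: E[X] = 6325/3888 ≈ 1.6268.
Is E[X] < 1? NO.
Since E[X] ≥ 1, the first-moment bound is inconclusive at n = 25; it does NOT by itself certify R_6(4) > 25.

E[X] = 6325/3888 ≈ 1.6268; E[X] ≥ 1; first-moment method inconclusive here.


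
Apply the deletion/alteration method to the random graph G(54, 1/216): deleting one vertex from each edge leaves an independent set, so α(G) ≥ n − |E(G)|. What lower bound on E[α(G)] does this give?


E[|E(G)|] = C(54, 2)·p = 1431 · (1/216) = 53/8.
E[α(G)] ≥ n − E[|E(G)|] = 54 − 53/8 = 379/8.
Numerically: ≈ 47.375000.
(This is only a lower bound; the true E[α(G)] may be larger.)

E[α(G)] ≥ 379/8 ≈ 47.375000.


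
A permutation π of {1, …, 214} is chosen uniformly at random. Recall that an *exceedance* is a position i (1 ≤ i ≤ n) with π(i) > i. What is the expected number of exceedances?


Write X = Σ_{i=1}^{214} X_i, where X_i = 1_{π(i) > i}.
For each fixed i, π(i) is uniform over {1, …, 214} (marginal of a uniform permutation), so P[π(i) > i] = (n − i)/n. Summing: Σ_{i=1}^{214} (n − i)/n = (0 + 1 + … + 213)/214 = 214(214 − 1)/(2·214) = (214 − 1)/2.
Hence E[X] = Σ_{i=1}^{214} (214 − i)/214 = 213/2 ≈ 106.5000.

E[X] = 213/2 = 106.5000.


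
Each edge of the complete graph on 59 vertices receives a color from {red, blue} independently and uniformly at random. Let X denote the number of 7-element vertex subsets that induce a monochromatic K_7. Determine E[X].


Let X = Σ_S X_S over the C(59, 7) = 341149446 subsets S of size 7, where X_S = 1 if the K_7 on S is monochromatic.
For a fixed S, the K_7 on S has C(7, 2) = 21 edges. P[all 21 edges red] = (1/2)^21, and likewise for blue, so P[monochromatic] = 2·(1/2)^21 = 2^{1 − 21} = 1/1048576.
By linearity of expectation: E[X] = C(59, 7) · 2^{1 − 21} = 341149446 · 1/1048576 = 170574723/524288.
Numerically: E[X] ≈ 325.345465.

E[X] = C(59,7)·2^(1−C(7,2)) = 170574723/524288 ≈ 325.345465.


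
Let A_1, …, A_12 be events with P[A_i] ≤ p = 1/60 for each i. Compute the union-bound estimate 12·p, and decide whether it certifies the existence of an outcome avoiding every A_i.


Union bound: P[∪_{i=1}^{12} A_i] ≤ Σ_i P[A_i] ≤ 12·p = 12·(1/60) = 1/5.
Numerically: 1/5 ≈ 0.200.
Is 1/5 < 1? YES.
Since P[∪ A_i] ≤ 1/5 < 1, the complement has P[∩ A_i^c] ≥ 1 − 1/5 = 4/5 > 0, so some outcome avoids every A_i.

12·p = 1/5 ≈ 0.200; existence CERTIFIED by the union bound.


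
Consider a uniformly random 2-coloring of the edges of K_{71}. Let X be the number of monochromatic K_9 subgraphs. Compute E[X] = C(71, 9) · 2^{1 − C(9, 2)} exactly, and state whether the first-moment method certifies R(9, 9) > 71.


E[X] = C(71, 9) · 2^{1 − 36} = 74473879480 · 2^{−35} = 74473879480/34359738368.
As a reduced fraction: E[X] = 9309234935/4294967296 ≈ 2.1675.
Is E[X] < 1? NO.
Since E[X] ≥ 1, the first-moment bound is inconclusive at n = 71; it does NOT by itself certify R(9, 9) > 71.

E[X] = 9309234935/4294967296 ≈ 2.1675; E[X] ≥ 1; first-moment method inconclusive here.


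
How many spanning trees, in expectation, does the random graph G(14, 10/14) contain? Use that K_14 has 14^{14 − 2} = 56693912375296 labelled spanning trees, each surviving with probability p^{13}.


K_14 has 14^{14 − 2} = 56693912375296 labelled spanning trees.
For each such spanning tree H, let X_H = 1 if all 13 edges of H are present in G. Then P[X_H = 1] = p^{13} = (5/7)^{13} = 1220703125/96889010407.
By linearity: E[X] = Σ_H E[X_H] = 56693912375296 · p^{13} = 56693912375296 · 1220703125/96889010407 = 5000000000000/7.
Numerically: E[X] ≈ 7.14e+11.

E[X] = 56693912375296 · (5/7)^{13} = 5000000000000/7 ≈ 7.14e+11.


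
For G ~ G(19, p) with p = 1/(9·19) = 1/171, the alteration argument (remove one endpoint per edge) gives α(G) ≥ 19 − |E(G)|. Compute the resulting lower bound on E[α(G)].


E[|E(G)|] = C(19, 2)·p = 171 · (1/171) = 1.
E[α(G)] ≥ n − E[|E(G)|] = 19 − 1 = 18.
Numerically: ≈ 18.0000.
(This is only a lower bound; the true E[α(G)] may be larger.)

E[α(G)] ≥ 18 ≈ 18.0000.


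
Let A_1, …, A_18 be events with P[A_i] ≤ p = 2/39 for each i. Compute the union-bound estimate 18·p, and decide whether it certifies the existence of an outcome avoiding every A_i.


Union bound: P[∪_{i=1}^{18} A_i] ≤ Σ_i P[A_i] ≤ 18·p = 18·(2/39) = 12/13.
Numerically: 12/13 ≈ 0.9230769.
Is 12/13 < 1? YES.
Since P[∪ A_i] ≤ 12/13 < 1, the complement has P[∩ A_i^c] ≥ 1 − 12/13 = 1/13 > 0, so some outcome avoids every A_i.

18·p = 12/13 ≈ 0.9230769; existence CERTIFIED by the union bound.


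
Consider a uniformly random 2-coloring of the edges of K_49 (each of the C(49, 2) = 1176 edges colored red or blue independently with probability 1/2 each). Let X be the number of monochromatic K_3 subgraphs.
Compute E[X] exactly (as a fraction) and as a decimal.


Let X = Σ_S X_S over the C(49, 3) = 18424 subsets S of size 3, where X_S = 1 if the K_3 on S is monochromatic.
For a fixed S, the K_3 on S has C(3, 2) = 3 edges. P[all 3 edges red] = (1/2)^3, and likewise for blue, so P[monochromatic] = 2·(1/2)^3 = 2^{1 − 3} = 1/4.
By linearity: E[X] = C(49, 3) · 2^{1 − 3} = 18424 · 1/4 = 4606.
Numerically: E[X] ≈ 4606.0000.

E[X] = C(49,3)·2^(1−C(3,2)) = 4606 ≈ 4606.0000.


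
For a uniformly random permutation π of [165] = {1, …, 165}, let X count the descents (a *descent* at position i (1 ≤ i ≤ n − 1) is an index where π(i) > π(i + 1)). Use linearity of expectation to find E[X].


Write X = Σ X_I over i = 1, …, 164, with X_I the indicator of one descent.
There are 164 indicators.
For each fixed i, the pair (π(i), π(i+1)) is a uniformly random ordered pair of distinct values from {1, …, 165}; by symmetry P[π(i) > π(i+1)] = 1/2.
By linearity: E[X] = 164 · (1/2) = (165 − 1) · (1/2) = 82 ≈ 82.00000.

E[X] = 82 = 82.00000.


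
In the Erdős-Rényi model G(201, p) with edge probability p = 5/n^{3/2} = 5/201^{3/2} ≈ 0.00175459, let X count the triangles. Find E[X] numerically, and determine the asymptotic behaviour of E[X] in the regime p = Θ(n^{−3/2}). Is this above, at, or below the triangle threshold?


Number of potential triangles: C(201, 3) = 1333300.
Each occurs with probability p³ ≈ (0.00175459)³ ≈ 5.40166634e-09.
By linearity: E[X] = C(201, 3)·p³ ≈ 1333300 · 5.40166634e-09 ≈ 0.007202.
Since α = 3/2 > 1, p = c/n^{3/2} = o(1/n) is below the triangle threshold p ~ 1/n. Asymptotically E[X] ~ (c³/6)·n^{3(1−α)} = (5³/6)·n^{-1.5} → 0, so by Markov's inequality G has no triangles w.h.p.

E[X] ≈ 0.007202; in regime p = Θ(1/n^{3/2}) E[X] tends to 0 (below the triangle threshold p ~ 1/n).


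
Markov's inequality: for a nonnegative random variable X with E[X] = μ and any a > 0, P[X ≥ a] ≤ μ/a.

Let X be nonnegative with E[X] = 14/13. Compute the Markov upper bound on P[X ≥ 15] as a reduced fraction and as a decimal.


μ = E[X] = 14/13, a = 15.
Markov: P[X ≥ 15] ≤ μ/a = (14/13)/15 = 14/195.
Numerically: ≈ 0.071795.
(Since a = 15 > μ = 1.076923, the bound 14/195 is < 1 and informative.)

P[X ≥ 15] ≤ 14/195 ≈ 0.071795.


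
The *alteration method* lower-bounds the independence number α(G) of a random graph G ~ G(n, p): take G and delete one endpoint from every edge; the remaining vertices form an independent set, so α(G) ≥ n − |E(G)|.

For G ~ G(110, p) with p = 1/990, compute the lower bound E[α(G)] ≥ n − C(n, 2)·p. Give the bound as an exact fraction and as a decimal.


E[|E(G)|] = C(110, 2)·p = 5995 · (1/990) = 109/18.
E[α(G)] ≥ n − E[|E(G)|] = 110 − 109/18 = 1871/18.
Numerically: ≈ 103.944.
(This is only a lower bound; the true E[α(G)] may be larger.)

E[α(G)] ≥ 1871/18 ≈ 103.944.


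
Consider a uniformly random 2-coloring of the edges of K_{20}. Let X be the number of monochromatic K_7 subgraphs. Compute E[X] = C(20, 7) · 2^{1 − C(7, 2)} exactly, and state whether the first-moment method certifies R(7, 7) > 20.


E[X] = C(20, 7) · 2^{1 − 21} = 77520 · 2^{−20} = 77520/1048576.
As a reduced fraction: E[X] = 4845/65536 ≈ 0.074.
Is E[X] < 1? YES.
Since E[X] < 1, there exists a 2-coloring of K_{20} with no monochromatic K_7; hence R(7, 7) > 20.

E[X] = 4845/65536 ≈ 0.074; E[X] < 1, so R(7, 7) > 20.


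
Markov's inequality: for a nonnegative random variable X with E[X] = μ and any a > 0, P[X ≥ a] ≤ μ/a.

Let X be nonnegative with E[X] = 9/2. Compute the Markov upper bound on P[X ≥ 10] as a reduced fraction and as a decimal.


μ = E[X] = 9/2, a = 10.
Markov: P[X ≥ 10] ≤ μ/a = (9/2)/10 = 9/20.
Numerically: ≈ 0.450.
(Since a = 10 > μ = 4.500, the bound 9/20 is < 1 and informative.)

P[X ≥ 10] ≤ 9/20 ≈ 0.450.


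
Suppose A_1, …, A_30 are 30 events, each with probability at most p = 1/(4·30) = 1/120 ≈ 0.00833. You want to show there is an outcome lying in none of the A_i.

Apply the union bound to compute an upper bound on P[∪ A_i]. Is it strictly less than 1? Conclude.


Union bound: P[∪_{i=1}^{30} A_i] ≤ Σ_i P[A_i] ≤ 30·p = 30·(1/120) = 1/4.
Numerically: 1/4 ≈ 0.25000.
Is 1/4 < 1? YES.
Since P[∪ A_i] ≤ 1/4 < 1, the complement has P[∩ A_i^c] ≥ 1 − 1/4 = 3/4 > 0, so some outcome avoids every A_i.

30·p = 1/4 ≈ 0.25000; existence CERTIFIED by the union bound.


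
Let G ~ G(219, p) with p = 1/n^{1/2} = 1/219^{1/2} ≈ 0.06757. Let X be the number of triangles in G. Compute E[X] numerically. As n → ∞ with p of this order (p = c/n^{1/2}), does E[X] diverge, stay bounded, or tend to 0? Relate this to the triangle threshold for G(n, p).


Number of potential triangles: C(219, 3) = 1726669.
Each occurs with probability p³ ≈ (0.06757)³ ≈ 3.085559e-04.
By linearity: E[X] = C(219, 3)·p³ ≈ 1726669 · 3.085559e-04 ≈ 532.7739.
Since α = 1/2 < 1, p = c/n^{1/2} ≫ 1/n is above the triangle threshold p ~ 1/n. Asymptotically E[X] ~ (c³/6)·n^{3(1−α)} = (1³/6)·n^{1.5} → ∞; triangles are abundant w.h.p.

E[X] ≈ 532.7739; in regime p = Θ(1/n^{1/2}) E[X] diverges (above the triangle threshold p ~ 1/n).


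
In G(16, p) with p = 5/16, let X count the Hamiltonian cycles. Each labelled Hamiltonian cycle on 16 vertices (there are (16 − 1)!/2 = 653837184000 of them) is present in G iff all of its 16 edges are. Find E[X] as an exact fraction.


K_16 has (16 − 1)!/2 = 653837184000 labelled Hamiltonian cycles.
For each such Hamiltonian cycle H, let X_H = 1 if all 16 edges of H are present in G. Then P[X_H = 1] = p^{16} = (5/16)^{16} = 152587890625/18446744073709551616.
By linearity: E[X] = Σ_H E[X_H] = 653837184000 · p^{16} = 653837184000 · 152587890625/18446744073709551616 = 97429332733154296875/18014398509481984.
Numerically: E[X] ≈ 5408.

E[X] = 653837184000 · (5/16)^{16} = 97429332733154296875/18014398509481984 ≈ 5408.


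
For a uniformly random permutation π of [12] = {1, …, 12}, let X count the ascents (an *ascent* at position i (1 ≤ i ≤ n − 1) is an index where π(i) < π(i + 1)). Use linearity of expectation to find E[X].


Write X = Σ X_I over i = 1, …, 11, with X_I the indicator of one ascent.
There are 11 indicators.
For each fixed i, the pair (π(i), π(i+1)) is a uniformly random ordered pair of distinct values from {1, …, 12}; by symmetry P[π(i) < π(i+1)] = 1/2.
By linearity: E[X] = 11 · (1/2) = (12 − 1) · (1/2) = 11/2 ≈ 5.500000.

E[X] = 11/2 = 5.500000.


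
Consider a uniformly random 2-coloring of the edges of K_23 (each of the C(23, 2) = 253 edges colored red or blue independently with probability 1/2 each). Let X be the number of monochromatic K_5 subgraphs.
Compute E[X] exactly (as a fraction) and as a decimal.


Let X = Σ_S X_S over the C(23, 5) = 33649 subsets S of size 5, where X_S = 1 if the K_5 on S is monochromatic.
For a fixed S, the K_5 on S has C(5, 2) = 10 edges. P[all 10 edges red] = (1/2)^10, and likewise for blue, so P[monochromatic] = 2·(1/2)^10 = 2^{1 − 10} = 1/512.
Summing: E[X] = C(23, 5) · 2^{1 − 10} = 33649 · 1/512 = 33649/512.
Numerically: E[X] ≈ 65.72070.

E[X] = C(23,5)·2^(1−C(5,2)) = 33649/512 ≈ 65.72070.


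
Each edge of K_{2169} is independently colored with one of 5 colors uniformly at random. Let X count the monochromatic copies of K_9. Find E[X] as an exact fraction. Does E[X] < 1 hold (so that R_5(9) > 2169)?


E[X] = C(2169, 9) · 5^{1 − 36} = 2879753360044504243499683 · 5^{−35} = 2879753360044504243499683/2910383045673370361328125.
As a reduced fraction: E[X] = 2879753360044504243499683/2910383045673370361328125 ≈ 0.9894757.
Is E[X] < 1? YES.
Since E[X] < 1, there exists a 5-coloring of K_{2169} with no monochromatic K_9; hence R_5(9) > 2169.

E[X] = 2879753360044504243499683/2910383045673370361328125 ≈ 0.9894757; E[X] < 1, so R_5(9) > 2169.


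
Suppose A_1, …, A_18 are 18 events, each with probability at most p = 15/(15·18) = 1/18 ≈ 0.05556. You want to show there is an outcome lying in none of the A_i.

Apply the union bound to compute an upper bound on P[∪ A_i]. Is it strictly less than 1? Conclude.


Union bound: P[∪_{i=1}^{18} A_i] ≤ Σ_i P[A_i] ≤ 18·p = 18·(1/18) = 1.
Numerically: 1 ≈ 1.00000.
Is 1 < 1? NO.
Since the bound 1 is ≥ 1, the union bound is uninformative here; it does NOT by itself certify existence.

18·p = 1 ≈ 1.00000; existence NOT certified by the union bound.


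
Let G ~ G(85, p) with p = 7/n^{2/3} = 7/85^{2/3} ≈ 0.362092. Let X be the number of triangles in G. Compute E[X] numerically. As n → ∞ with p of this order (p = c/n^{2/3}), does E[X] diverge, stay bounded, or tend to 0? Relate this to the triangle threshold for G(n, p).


Number of potential triangles: C(85, 3) = 98770.
Each occurs with probability p³ ≈ (0.362092)³ ≈ 4.74740484e-02.
By linearity: E[X] = C(85, 3)·p³ ≈ 98770 · 4.74740484e-02 ≈ 4689.011765.
Since α = 2/3 < 1, p = c/n^{2/3} ≫ 1/n is above the triangle threshold p ~ 1/n. Asymptotically E[X] ~ (c³/6)·n^{3(1−α)} = (7³/6)·n^{1} → ∞; triangles are abundant w.h.p.

E[X] ≈ 4689.011765; in regime p = Θ(1/n^{2/3}) E[X] diverges (above the triangle threshold p ~ 1/n).


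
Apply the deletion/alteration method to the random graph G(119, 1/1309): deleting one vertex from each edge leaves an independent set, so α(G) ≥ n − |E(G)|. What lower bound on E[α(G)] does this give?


E[|E(G)|] = C(119, 2)·p = 7021 · (1/1309) = 59/11.
E[α(G)] ≥ n − E[|E(G)|] = 119 − 59/11 = 1250/11.
Numerically: ≈ 113.636364.
(This is only a lower bound; the true E[α(G)] may be larger.)

E[α(G)] ≥ 1250/11 ≈ 113.636364.


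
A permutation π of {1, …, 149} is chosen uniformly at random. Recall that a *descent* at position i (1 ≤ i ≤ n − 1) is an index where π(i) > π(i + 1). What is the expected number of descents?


Write X = Σ X_I over i = 1, …, 148, with X_I the indicator of one descent.
There are 148 indicators.
For each fixed i, the pair (π(i), π(i+1)) is a uniformly random ordered pair of distinct values from {1, …, 149}; by symmetry P[π(i) > π(i+1)] = 1/2.
By linearity: E[X] = 148 · (1/2) = (149 − 1) · (1/2) = 74 ≈ 74.00000.

E[X] = 74 = 74.00000.
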